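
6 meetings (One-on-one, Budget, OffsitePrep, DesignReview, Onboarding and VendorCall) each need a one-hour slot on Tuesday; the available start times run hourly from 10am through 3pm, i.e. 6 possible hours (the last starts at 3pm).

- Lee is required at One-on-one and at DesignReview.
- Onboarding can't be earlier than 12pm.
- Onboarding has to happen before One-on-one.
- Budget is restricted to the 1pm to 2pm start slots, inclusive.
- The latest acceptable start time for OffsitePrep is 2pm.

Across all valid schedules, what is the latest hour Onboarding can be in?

2pm

Onboarding is available from 12pm; downstream work caps Onboarding at 2pm.
Onboarding at 2pm is achievable: Budget -> 1pm, DesignReview -> 10am, Onboarding -> 2pm, One-on-one -> 3pm, VendorCall -> 10am, OffsitePrep -> 10am.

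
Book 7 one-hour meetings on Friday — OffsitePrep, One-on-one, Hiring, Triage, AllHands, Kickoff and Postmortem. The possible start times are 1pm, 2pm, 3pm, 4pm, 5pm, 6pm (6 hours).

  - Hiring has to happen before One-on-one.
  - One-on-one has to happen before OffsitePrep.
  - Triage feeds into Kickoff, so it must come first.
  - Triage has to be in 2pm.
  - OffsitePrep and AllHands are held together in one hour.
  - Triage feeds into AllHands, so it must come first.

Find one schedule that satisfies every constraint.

Kickoff in 3pm; Triage in 2pm; Postmortem in 1pm; AllHands in 3pm; Hiring in 1pm; OffsitePrep in 3pm; One-on-one in 2pm

Checking: Triage(2pm) before Kickoff(3pm); Hiring(1pm) before One-on-one(2pm); Triage(2pm) before AllHands(3pm); One-on-one(2pm) before OffsitePrep(3pm); OffsitePrep = AllHands = 3pm; Triage=2pm in [2pm,2pm].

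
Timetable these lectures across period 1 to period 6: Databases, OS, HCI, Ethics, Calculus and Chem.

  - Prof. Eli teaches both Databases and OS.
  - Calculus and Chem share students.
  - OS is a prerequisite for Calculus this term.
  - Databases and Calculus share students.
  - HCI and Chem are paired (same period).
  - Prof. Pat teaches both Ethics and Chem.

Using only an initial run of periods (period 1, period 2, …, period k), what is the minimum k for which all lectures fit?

3 periods

The precedence chain requires at least 2 distinct periods.
Could 2 periods be enough, i.e. nothing placed later than period 2? No: Calculus must come after OS (at period 1 or later) → {period 2}; OS must come before Calculus (at period 2 or earlier) → {period 1}; Databases can't share with OS (period 1) → {period 2}; Calculus can't share with Databases (period 2) → nothing is left.
So 2 periods is not enough.
3 works (last occupied period: period 3): for example Ethics in period 2, Calculus in period 2, Chem in period 1, Databases in period 3, HCI in period 1, OS in period 1.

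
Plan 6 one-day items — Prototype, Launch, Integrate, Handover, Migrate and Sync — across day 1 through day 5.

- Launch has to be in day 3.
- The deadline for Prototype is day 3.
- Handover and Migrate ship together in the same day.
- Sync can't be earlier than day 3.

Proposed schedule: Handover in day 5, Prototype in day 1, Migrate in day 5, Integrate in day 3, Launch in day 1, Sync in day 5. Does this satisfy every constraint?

No. Launch has to be in day 3 is not satisfied.

The deadline for Prototype is day 3 — holds.
Sync can't be earlier than day 3 — holds.
Launch has to be in day 3 — violated.
Handover and Migrate ship together in the same day — holds.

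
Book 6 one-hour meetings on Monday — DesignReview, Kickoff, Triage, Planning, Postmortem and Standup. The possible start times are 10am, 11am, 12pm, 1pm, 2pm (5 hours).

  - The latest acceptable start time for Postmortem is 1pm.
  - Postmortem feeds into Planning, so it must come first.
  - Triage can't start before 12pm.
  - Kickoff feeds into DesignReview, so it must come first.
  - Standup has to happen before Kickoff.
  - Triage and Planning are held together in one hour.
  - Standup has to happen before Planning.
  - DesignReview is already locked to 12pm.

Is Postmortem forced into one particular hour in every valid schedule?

No

Postmortem can be 10am (e.g. DesignReview in 12pm, Triage in 12pm, Planning in 12pm, Standup in 10am, Kickoff in 11am, Postmortem in 10am) or 11am (e.g. Kickoff=11am, DesignReview=12pm, Planning=12pm, Standup=10am, Triage=12pm, Postmortem=11am).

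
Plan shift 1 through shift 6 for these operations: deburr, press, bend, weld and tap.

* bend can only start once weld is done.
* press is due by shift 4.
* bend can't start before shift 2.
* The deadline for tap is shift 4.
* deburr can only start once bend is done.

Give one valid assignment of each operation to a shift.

press=shift 1, tap=shift 1, weld=shift 1, deburr=shift 3, bend=shift 2

Checking: bend(shift 2) before deburr(shift 3); weld(shift 1) before bend(shift 2); press=shift 1 in [shift 1,shift 4]; bend=shift 2 in [shift 2,shift 6]; tap=shift 1 in [shift 1,shift 4].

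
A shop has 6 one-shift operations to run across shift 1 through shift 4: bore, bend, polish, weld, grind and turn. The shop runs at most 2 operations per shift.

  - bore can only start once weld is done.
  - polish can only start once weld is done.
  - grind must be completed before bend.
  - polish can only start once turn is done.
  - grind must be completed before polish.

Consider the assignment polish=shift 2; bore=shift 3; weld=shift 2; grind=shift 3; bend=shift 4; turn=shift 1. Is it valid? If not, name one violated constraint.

No — it violates: grind must be completed before polish

bore can only start once weld is done — holds.
grind must be completed before bend — holds.
polish can only start once weld is done — violated.
polish can only start once turn is done — holds.
grind must be completed before polish — violated.
The shop runs at most 2 operations per shift — holds.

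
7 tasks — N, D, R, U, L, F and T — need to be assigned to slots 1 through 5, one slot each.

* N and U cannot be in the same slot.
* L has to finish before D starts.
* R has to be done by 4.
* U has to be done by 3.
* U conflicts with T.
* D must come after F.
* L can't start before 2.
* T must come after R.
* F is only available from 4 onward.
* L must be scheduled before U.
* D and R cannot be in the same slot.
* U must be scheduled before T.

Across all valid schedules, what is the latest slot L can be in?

2

L is available from 2; downstream work caps L at 2.
L at 2 is achievable: L -> 2, D -> 5, R -> 1, N -> 1, U -> 3, T -> 4, F -> 4.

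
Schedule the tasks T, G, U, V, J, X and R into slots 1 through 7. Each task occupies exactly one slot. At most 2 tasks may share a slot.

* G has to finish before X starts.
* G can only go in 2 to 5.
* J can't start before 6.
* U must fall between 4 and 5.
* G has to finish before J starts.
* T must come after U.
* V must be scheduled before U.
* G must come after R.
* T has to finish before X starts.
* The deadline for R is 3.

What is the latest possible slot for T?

6

Precedence pushes T to at least 5; downstream work caps T at 6.
T at 6 is achievable: U=4, R=1, T=6, J=6, V=1, G=2, X=7.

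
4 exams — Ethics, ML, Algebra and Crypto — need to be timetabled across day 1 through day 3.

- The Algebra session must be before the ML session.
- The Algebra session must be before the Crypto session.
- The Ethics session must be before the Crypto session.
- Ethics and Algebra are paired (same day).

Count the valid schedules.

5

Splitting on Ethics: it can be day 1 (4), day 2 (1). Listing each branch's schedules as (ML, Algebra, Crypto) by day number:
Ethics=day 1: (2,1,2) (2,1,3) (3,1,2) (3,1,3) — 4.
Ethics=day 2: (3,2,3) — 1.
Summing: 4 + 1 = 5.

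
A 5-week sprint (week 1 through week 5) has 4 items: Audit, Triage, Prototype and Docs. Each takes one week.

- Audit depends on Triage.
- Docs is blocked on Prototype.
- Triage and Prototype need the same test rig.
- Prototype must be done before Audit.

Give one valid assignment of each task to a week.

Audit in week 3, Triage in week 2, Docs in week 2, Prototype in week 1

Checking: Prototype(week 1) before Audit(week 3); Prototype(week 1) before Docs(week 2); Triage(week 2) before Audit(week 3); Triage(week 2) != Prototype(week 1).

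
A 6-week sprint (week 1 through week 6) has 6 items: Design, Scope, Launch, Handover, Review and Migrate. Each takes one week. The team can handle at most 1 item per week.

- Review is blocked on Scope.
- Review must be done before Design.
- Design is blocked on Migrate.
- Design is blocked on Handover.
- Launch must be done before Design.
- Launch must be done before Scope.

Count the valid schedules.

Splitting on Scope: it can be week 2 (6), week 3 (8), week 4 (6). Listing each branch's schedules as (Design, Launch, Handover, Review, Migrate) by week number:
Scope=week 2: (6,1,3,4,5) (6,1,3,5,4) (6,1,4,3,5) (6,1,4,5,3) (6,1,5,3,4) (6,1,5,4,3) — 6.
Scope=week 3: (6,1,2,4,5) (6,1,2,5,4) (6,1,4,5,2) (6,1,5,4,2) (6,2,1,4,5) (6,2,1,5,4) (6,2,4,5,1) (6,2,5,4,1) — 8.
Scope=week 4: (6,1,2,5,3) (6,1,3,5,2) (6,2,1,5,3) (6,2,3,5,1) (6,3,1,5,2) (6,3,2,5,1) — 6.
Summing: 6 + 8 + 6 = 20.

20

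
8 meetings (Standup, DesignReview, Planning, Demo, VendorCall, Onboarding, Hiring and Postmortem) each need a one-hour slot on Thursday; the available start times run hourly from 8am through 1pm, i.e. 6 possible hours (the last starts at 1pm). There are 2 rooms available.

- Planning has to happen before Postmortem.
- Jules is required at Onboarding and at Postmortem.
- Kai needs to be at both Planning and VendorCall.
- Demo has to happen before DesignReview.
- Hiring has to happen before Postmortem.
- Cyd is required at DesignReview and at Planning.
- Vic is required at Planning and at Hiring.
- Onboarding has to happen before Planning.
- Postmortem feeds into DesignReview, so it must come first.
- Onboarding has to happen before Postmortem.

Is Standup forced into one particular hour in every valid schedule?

No

Standup can be 8am (e.g. Onboarding -> 8am, VendorCall -> 10am, Planning -> 9am, Demo -> 9am, DesignReview -> 12pm, Standup -> 8am, Postmortem -> 11am, Hiring -> 10am) or 9am (e.g. Hiring in 8am; Onboarding in 8am; VendorCall in 11am; Planning in 9am; Demo in 10am; Postmortem in 10am; Standup in 9am; DesignReview in 11am).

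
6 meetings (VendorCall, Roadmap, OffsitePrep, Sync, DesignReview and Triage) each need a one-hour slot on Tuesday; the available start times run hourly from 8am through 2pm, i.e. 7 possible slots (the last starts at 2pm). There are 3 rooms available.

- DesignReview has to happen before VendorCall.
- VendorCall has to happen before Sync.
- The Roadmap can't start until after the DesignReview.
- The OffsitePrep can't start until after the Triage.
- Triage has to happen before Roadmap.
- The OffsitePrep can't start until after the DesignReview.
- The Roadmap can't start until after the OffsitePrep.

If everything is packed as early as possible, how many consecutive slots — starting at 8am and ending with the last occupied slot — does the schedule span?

The precedence chain requires at least 3 distinct slots.
With at most 3 per slot and 6 meetings, at least 2 slots are needed.
3 works (last occupied slot: 10am): for example VendorCall=9am; DesignReview=8am; Roadmap=10am; OffsitePrep=9am; Triage=8am; Sync=10am.

3 slots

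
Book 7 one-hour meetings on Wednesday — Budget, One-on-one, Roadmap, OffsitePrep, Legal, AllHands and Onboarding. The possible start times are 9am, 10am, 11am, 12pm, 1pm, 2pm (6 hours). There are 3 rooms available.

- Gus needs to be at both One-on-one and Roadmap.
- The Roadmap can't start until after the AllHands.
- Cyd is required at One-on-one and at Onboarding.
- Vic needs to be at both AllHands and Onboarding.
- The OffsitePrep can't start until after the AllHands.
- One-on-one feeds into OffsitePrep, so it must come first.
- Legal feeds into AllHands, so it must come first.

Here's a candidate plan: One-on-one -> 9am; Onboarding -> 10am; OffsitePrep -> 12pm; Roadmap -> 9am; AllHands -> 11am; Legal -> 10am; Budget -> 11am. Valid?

No. Gus needs to be at both One-on-one and Roadmap is not satisfied.

One-on-one feeds into OffsitePrep, so it must come first — holds.
Cyd is required at One-on-one and at Onboarding — holds.
The OffsitePrep can't start until after the AllHands — holds.
The Roadmap can't start until after the AllHands — violated.
There are 3 rooms available — holds.
Gus needs to be at both One-on-one and Roadmap — violated.
Vic needs to be at both AllHands and Onboarding — holds.
Legal feeds into AllHands, so it must come first — holds.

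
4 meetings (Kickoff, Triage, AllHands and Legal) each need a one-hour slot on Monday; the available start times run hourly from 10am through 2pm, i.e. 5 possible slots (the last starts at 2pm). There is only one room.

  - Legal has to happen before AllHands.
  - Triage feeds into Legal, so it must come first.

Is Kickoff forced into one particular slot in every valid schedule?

No

Kickoff can be 10am (e.g. Legal in 12pm; Kickoff in 10am; AllHands in 1pm; Triage in 11am) or 11am (e.g. AllHands in 1pm; Legal in 12pm; Triage in 10am; Kickoff in 11am).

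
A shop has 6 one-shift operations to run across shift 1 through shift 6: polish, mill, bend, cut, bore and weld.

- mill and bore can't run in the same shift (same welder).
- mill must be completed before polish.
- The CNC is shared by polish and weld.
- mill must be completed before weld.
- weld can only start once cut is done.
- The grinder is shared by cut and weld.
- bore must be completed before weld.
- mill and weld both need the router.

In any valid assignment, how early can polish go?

shift 2

Precedence pushes polish to at least shift 2.
polish at shift 2 is achievable: bore in shift 2, cut in shift 1, weld in shift 3, polish in shift 2, bend in shift 1, mill in shift 1.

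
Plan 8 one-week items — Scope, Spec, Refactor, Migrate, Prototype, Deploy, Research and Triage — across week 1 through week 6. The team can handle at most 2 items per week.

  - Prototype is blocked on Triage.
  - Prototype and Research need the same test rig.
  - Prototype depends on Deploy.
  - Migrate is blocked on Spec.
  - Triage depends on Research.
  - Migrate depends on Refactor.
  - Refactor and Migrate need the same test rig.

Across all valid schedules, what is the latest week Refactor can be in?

Downstream work caps Refactor at week 5.
Refactor at week 5 is achievable: Scope -> week 3, Spec -> week 1, Deploy -> week 2, Triage -> week 2, Prototype -> week 3, Refactor -> week 5, Migrate -> week 6, Research -> week 1.

week 5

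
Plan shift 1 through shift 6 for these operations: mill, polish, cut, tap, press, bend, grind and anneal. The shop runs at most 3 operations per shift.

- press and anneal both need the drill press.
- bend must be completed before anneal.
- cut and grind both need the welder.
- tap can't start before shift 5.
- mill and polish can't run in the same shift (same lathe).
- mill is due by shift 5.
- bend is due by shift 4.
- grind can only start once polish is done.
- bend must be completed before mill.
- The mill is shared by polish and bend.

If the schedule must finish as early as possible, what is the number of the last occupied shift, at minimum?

The precedence chain requires at least 2 distinct shifts.
With at most 3 per shift and 8 operations, at least 3 shifts are needed.
tap can't be placed before shift 5, so the schedule must run through at least shift 5.
5 works (last occupied shift: shift 5): for example tap=shift 5; press=shift 1; bend=shift 1; mill=shift 2; polish=shift 3; anneal=shift 2; grind=shift 4; cut=shift 1.

shift 5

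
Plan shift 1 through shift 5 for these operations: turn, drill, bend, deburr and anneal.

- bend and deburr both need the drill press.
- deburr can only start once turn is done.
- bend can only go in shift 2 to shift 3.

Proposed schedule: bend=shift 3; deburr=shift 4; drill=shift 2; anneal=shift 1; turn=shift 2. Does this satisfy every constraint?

Valid

bend and deburr both need the drill press — holds.
bend can only go in shift 2 to shift 3 — holds.
deburr can only start once turn is done — holds.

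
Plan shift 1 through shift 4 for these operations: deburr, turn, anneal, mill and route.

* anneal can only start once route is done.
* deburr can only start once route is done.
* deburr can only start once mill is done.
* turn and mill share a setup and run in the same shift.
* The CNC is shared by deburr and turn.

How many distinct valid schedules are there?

Splitting on deburr: it can be shift 2 (3), shift 3 (10), shift 4 (18). Listing each branch's schedules as (turn, anneal, mill, route) by shift number:
deburr=shift 2: (1,2,1,1) (1,3,1,1) (1,4,1,1) — 3.
deburr=shift 3: (1,2,1,1) (1,3,1,1) (1,3,1,2) (1,4,1,1) (1,4,1,2) (2,2,2,1) (2,3,2,1) (2,3,2,2) (2,4,2,1) (2,4,2,2) — 10.
deburr=shift 4: (1,2,1,1) (1,3,1,1) (1,3,1,2) (1,4,1,1) (1,4,1,2) (1,4,1,3) (2,2,2,1) (2,3,2,1) (2,3,2,2) (2,4,2,1) (2,4,2,2) (2,4,2,3) (3,2,3,1) (3,3,3,1) (3,3,3,2) (3,4,3,1) (3,4,3,2) (3,4,3,3) — 18.
Summing: 3 + 10 + 18 = 31.

31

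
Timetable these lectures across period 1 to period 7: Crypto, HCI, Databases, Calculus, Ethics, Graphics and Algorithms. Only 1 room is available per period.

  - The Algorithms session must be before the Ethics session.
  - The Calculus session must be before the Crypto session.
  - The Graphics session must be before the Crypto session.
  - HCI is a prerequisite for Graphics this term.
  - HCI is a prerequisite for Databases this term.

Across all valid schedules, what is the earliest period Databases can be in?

period 2

Precedence pushes Databases to at least period 2.
Databases at period 2 is achievable: Ethics -> period 7; Calculus -> period 4; Crypto -> period 5; HCI -> period 1; Databases -> period 2; Graphics -> period 3; Algorithms -> period 6.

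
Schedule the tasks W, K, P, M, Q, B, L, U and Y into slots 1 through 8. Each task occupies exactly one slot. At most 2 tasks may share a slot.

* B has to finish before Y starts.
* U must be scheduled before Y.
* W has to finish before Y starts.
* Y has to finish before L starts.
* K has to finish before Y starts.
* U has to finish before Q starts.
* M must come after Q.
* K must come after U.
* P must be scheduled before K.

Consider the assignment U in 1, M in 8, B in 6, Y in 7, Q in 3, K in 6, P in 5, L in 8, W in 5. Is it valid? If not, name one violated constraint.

M must come after Q — holds.
K has to finish before Y starts — holds.
U has to finish before Q starts — holds.
B has to finish before Y starts — holds.
K must come after U — holds.
Y has to finish before L starts — holds.
At most 2 tasks may share a slot — holds.
W has to finish before Y starts — holds.
P must be scheduled before K — holds.
U must be scheduled before Y — holds.

Yes, all constraints hold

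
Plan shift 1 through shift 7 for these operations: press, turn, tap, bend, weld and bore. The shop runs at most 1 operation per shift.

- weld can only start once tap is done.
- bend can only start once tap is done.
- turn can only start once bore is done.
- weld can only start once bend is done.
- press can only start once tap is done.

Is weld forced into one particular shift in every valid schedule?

weld can be shift 3 (e.g. press -> shift 4, bore -> shift 5, turn -> shift 6, tap -> shift 1, bend -> shift 2, weld -> shift 3) or shift 4 (e.g. tap -> shift 1; weld -> shift 4; bend -> shift 2; turn -> shift 6; press -> shift 3; bore -> shift 5).

No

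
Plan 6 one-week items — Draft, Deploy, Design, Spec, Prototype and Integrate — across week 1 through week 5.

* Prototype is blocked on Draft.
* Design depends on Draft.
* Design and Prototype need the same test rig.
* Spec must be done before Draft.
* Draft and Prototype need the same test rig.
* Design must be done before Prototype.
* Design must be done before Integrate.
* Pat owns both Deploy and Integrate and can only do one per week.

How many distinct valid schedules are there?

28

Splitting on Draft: it can be week 2 (20), week 3 (8). Listing each branch's schedules as (Deploy, Design, Spec, Prototype, Integrate) by week number:
Draft=week 2: (1,3,1,4,4) (1,3,1,4,5) (1,3,1,5,4) (1,3,1,5,5) (1,4,1,5,5) (2,3,1,4,4) (2,3,1,4,5) (2,3,1,5,4) (2,3,1,5,5) (2,4,1,5,5) (3,3,1,4,4) (3,3,1,4,5) (3,3,1,5,4) (3,3,1,5,5) (3,4,1,5,5) (4,3,1,4,5) (4,3,1,5,5) (4,4,1,5,5) (5,3,1,4,4) (5,3,1,5,4) — 20.
Draft=week 3: (1,4,1,5,5) (1,4,2,5,5) (2,4,1,5,5) (2,4,2,5,5) (3,4,1,5,5) (3,4,2,5,5) (4,4,1,5,5) (4,4,2,5,5) — 8.
Summing: 20 + 8 = 28.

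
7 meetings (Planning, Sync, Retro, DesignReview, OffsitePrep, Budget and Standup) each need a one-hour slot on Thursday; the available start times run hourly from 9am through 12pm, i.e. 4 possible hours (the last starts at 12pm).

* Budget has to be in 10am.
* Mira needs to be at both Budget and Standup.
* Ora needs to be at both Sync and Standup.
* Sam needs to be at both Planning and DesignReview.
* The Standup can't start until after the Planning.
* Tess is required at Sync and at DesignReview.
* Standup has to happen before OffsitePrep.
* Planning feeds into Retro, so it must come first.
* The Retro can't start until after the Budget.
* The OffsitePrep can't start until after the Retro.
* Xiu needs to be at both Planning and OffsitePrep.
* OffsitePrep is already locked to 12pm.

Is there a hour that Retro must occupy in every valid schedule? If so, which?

11am

Budget is fixed at 10am and must come before Retro, so Retro is at least 11am.
OffsitePrep is fixed at 12pm and must come after Retro, so Retro is at most 11am.
So Retro must be 11am.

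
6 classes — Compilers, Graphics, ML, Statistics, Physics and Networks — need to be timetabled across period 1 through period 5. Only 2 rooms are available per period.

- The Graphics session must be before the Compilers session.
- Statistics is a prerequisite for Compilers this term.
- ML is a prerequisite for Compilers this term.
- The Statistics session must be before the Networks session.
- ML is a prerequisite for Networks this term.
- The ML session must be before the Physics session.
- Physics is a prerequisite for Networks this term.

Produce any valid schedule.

Graphics in period 2; ML in period 1; Networks in period 3; Compilers in period 3; Statistics in period 1; Physics in period 2

Checking: Graphics(period 2) before Compilers(period 3); ML(period 1) before Networks(period 3); Physics(period 2) before Networks(period 3); ML(period 1) before Compilers(period 3); Statistics(period 1) before Networks(period 3); Statistics(period 1) before Compilers(period 3); ML(period 1) before Physics(period 2); max 2 per period (cap 2).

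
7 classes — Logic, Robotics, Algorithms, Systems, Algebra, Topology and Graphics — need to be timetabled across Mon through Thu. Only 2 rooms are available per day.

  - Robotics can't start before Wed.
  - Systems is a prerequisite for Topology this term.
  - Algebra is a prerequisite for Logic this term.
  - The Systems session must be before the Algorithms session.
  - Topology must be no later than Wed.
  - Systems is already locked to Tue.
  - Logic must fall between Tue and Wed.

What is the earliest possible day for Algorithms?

Precedence pushes Algorithms to at least Wed.
Algorithms at Wed is achievable: Systems -> Tue; Algorithms -> Wed; Algebra -> Mon; Logic -> Tue; Robotics -> Thu; Topology -> Wed; Graphics -> Mon.

Wed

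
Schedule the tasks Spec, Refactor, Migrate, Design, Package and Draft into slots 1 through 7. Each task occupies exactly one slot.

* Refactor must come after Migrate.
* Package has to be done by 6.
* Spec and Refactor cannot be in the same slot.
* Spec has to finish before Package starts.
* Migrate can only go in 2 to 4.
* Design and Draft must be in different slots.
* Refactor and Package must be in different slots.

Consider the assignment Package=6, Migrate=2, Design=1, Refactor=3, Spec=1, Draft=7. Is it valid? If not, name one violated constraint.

Yes

Migrate can only go in 2 to 4 — holds.
Spec and Refactor cannot be in the same slot — holds.
Refactor and Package must be in different slots — holds.
Refactor must come after Migrate — holds.
Spec has to finish before Package starts — holds.
Design and Draft must be in different slots — holds.
Package has to be done by 6 — holds.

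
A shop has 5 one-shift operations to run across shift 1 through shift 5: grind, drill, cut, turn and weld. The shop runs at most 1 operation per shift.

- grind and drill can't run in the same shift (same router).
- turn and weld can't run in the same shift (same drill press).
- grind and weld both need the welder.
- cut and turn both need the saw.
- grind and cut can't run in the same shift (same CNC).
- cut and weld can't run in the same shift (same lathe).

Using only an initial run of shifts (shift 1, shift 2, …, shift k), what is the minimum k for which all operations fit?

With at most 1 per shift and 5 operations, at least 5 shifts are needed.
5 works (last occupied shift: shift 5): for example turn -> shift 4; grind -> shift 1; cut -> shift 3; drill -> shift 2; weld -> shift 5.

5 shifts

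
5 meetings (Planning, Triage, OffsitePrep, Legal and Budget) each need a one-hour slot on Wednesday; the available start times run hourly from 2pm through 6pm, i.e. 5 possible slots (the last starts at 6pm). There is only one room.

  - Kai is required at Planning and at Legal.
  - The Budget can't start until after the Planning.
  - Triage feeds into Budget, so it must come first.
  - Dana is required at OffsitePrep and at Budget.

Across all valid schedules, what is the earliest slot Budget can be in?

Precedence pushes Budget to at least 3pm.
Budget at 4pm is achievable: Legal -> 6pm; OffsitePrep -> 5pm; Triage -> 3pm; Budget -> 4pm; Planning -> 2pm.
Nothing earlier works — the conflict and capacity constraints rule out every slot before 4pm.

4pm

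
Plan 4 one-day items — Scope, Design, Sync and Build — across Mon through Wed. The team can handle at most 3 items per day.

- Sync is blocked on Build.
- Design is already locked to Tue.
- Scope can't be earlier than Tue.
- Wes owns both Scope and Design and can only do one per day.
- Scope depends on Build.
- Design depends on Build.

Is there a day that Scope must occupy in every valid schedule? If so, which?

Wed

Scope's window is Tue–Wed.
Design is fixed at Tue, and Scope can't share a day with Design.
So Scope must be Wed.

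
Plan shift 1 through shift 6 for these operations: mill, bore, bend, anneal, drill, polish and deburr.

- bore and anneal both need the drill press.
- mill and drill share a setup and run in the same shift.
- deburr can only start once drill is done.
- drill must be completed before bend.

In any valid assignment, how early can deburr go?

shift 2

Precedence pushes deburr to at least shift 2.
deburr at shift 2 is achievable: bore -> shift 1, anneal -> shift 2, polish -> shift 1, bend -> shift 2, deburr -> shift 2, drill -> shift 1, mill -> shift 1.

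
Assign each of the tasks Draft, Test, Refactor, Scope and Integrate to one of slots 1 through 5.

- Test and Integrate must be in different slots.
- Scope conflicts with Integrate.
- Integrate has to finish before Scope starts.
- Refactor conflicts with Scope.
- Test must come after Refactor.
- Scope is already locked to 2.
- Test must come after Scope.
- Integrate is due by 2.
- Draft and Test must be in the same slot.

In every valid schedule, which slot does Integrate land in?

1

Integrate's window is 1–2.
Scope is fixed at 2, and Integrate can't share a slot with Scope.
So Integrate must be 1.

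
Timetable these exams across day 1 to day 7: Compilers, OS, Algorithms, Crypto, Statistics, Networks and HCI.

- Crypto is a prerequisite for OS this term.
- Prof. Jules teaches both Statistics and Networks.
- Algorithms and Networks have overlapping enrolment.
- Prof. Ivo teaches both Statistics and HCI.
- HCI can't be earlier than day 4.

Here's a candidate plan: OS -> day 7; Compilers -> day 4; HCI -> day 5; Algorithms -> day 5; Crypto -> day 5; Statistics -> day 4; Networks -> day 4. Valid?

Crypto is a prerequisite for OS this term — holds.
HCI can't be earlier than day 4 — holds.
Prof. Jules teaches both Statistics and Networks — violated.
Prof. Ivo teaches both Statistics and HCI — holds.
Algorithms and Networks have overlapping enrolment — holds.

No — it violates: Prof. Jules teaches both Statistics and Networks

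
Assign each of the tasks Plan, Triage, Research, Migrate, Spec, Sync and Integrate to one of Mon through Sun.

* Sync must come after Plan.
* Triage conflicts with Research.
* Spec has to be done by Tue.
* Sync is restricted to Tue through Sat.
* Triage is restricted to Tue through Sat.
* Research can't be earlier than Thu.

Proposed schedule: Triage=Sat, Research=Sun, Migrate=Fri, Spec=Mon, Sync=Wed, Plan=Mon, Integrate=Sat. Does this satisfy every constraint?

Sync is restricted to Tue through Sat — holds.
Triage is restricted to Tue through Sat — holds.
Sync must come after Plan — holds.
Spec has to be done by Tue — holds.
Triage conflicts with Research — holds.
Research can't be earlier than Thu — holds.

Valid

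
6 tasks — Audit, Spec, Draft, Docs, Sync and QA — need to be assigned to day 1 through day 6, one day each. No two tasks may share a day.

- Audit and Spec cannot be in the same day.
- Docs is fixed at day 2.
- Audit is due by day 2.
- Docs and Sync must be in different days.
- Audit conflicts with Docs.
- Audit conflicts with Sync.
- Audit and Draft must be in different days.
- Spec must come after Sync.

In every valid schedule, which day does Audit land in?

day 1

Audit's window is day 1–day 2.
Docs is fixed at day 2, and Audit can't share a day with Docs.
So Audit must be day 1.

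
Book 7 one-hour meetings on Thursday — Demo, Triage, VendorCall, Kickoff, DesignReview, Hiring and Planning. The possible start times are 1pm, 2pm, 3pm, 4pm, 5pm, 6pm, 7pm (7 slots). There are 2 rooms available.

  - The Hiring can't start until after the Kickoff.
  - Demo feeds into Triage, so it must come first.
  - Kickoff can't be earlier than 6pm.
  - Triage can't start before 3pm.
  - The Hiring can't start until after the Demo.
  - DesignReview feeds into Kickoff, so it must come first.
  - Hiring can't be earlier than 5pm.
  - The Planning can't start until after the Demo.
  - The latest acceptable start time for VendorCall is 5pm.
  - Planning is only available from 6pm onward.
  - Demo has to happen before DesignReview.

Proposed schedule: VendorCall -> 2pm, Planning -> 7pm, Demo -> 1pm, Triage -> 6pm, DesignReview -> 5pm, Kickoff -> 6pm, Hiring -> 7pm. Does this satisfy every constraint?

Demo feeds into Triage, so it must come first — holds.
Demo has to happen before DesignReview — holds.
The Hiring can't start until after the Demo — holds.
Planning is only available from 6pm onward — holds.
Triage can't start before 3pm — holds.
DesignReview feeds into Kickoff, so it must come first — holds.
The Hiring can't start until after the Kickoff — holds.
Kickoff can't be earlier than 6pm — holds.
Hiring can't be earlier than 5pm — holds.
The latest acceptable start time for VendorCall is 5pm — holds.
The Planning can't start until after the Demo — holds.
There are 2 rooms available — holds.

Yes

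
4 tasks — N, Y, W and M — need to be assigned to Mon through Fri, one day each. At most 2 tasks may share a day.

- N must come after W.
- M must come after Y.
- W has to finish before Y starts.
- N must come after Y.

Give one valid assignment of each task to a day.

M in Wed, Y in Tue, N in Wed, W in Mon

Checking: Y(Tue) before M(Wed); W(Mon) before N(Wed); W(Mon) before Y(Tue); Y(Tue) before N(Wed); max 2 per day (cap 2).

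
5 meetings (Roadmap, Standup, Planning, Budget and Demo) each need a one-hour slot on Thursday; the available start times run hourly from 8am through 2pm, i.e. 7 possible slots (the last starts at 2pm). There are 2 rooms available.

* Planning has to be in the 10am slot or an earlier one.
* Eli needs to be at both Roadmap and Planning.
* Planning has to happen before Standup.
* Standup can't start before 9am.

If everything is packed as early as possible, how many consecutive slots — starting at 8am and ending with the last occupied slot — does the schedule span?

3 slots

The precedence chain requires at least 2 distinct slots.
With at most 2 per slot and 5 meetings, at least 3 slots are needed.
3 works (last occupied slot: 10am): for example Roadmap -> 9am, Planning -> 8am, Budget -> 8am, Standup -> 9am, Demo -> 10am.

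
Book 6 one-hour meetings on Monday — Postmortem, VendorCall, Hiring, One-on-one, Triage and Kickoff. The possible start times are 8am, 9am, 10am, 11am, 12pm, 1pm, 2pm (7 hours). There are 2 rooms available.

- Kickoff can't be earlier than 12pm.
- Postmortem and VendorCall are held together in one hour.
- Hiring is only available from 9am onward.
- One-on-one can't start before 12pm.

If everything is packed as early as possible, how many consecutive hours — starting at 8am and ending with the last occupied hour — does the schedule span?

With at most 2 per hour and 6 meetings, at least 3 hours are needed.
One-on-one can't be placed before 12pm — that is hour 5 counting from 8am — so the schedule must run through at least 5 hours.
5 works (last occupied hour: 12pm): for example VendorCall in 8am; Hiring in 9am; Postmortem in 8am; One-on-one in 12pm; Kickoff in 12pm; Triage in 9am.

5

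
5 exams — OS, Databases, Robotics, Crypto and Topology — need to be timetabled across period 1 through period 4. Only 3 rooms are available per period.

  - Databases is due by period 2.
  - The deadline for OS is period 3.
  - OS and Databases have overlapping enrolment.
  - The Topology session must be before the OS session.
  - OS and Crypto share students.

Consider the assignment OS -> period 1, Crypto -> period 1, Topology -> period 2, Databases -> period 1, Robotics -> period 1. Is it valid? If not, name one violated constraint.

Only 3 rooms are available per period — violated.
OS and Crypto share students — violated.
The deadline for OS is period 3 — holds.
Databases is due by period 2 — holds.
OS and Databases have overlapping enrolment — violated.
The Topology session must be before the OS session — violated.

No. Only 3 rooms are available per period is not satisfied.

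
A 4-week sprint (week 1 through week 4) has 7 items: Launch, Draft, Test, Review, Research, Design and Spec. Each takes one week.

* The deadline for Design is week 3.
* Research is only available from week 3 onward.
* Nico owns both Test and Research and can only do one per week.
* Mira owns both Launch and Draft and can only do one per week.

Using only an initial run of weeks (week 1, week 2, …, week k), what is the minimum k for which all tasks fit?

Research can't be placed before week 3, so the schedule must run through at least week 3.
3 works (last occupied week: week 3): for example Research in week 3, Draft in week 2, Design in week 1, Review in week 1, Launch in week 1, Spec in week 1, Test in week 1.

3 weeks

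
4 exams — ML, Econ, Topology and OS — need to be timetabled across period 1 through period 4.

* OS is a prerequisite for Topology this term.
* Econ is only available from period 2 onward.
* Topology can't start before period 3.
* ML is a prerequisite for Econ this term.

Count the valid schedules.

Splitting on ML: it can be period 1 (15), period 2 (10), period 3 (5). Listing each branch's schedules as (Econ, Topology, OS) by period number:
ML=period 1: (2,3,1) (2,3,2) (2,4,1) (2,4,2) (2,4,3) (3,3,1) (3,3,2) (3,4,1) (3,4,2) (3,4,3) (4,3,1) (4,3,2) (4,4,1) (4,4,2) (4,4,3) — 15.
ML=period 2: (3,3,1) (3,3,2) (3,4,1) (3,4,2) (3,4,3) (4,3,1) (4,3,2) (4,4,1) (4,4,2) (4,4,3) — 10.
ML=period 3: (4,3,1) (4,3,2) (4,4,1) (4,4,2) (4,4,3) — 5.
Summing: 15 + 10 + 5 = 30.

30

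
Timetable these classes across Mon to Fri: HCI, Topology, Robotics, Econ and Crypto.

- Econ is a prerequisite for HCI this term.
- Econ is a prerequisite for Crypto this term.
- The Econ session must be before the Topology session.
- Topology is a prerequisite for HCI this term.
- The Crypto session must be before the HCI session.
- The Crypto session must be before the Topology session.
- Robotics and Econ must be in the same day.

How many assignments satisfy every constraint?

5

Splitting on HCI: it can be Thu (1), Fri (4). Listing each branch's schedules as (Topology, Robotics, Econ, Crypto):
HCI=Thu: (Wed,Mon,Mon,Tue) — 1.
HCI=Fri: (Wed,Mon,Mon,Tue) (Thu,Mon,Mon,Tue) (Thu,Mon,Mon,Wed) (Thu,Tue,Tue,Wed) — 4.
Summing: 1 + 4 = 5.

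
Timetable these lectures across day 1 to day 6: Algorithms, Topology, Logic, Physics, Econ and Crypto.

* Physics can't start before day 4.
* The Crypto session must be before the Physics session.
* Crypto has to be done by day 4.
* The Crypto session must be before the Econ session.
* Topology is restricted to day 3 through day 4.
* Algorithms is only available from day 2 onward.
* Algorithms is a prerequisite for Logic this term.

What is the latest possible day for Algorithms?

day 5

Algorithms is available from day 2; downstream work caps Algorithms at day 5.
Algorithms at day 5 is achievable: Crypto=day 1; Logic=day 6; Econ=day 2; Algorithms=day 5; Physics=day 4; Topology=day 3.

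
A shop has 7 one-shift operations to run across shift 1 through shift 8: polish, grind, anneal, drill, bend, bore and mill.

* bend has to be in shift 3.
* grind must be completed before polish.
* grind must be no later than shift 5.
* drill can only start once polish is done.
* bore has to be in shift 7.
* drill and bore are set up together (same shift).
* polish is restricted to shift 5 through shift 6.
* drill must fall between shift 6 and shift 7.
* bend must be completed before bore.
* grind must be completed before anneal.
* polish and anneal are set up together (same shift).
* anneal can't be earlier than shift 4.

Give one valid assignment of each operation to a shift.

bore in shift 7; polish in shift 5; mill in shift 1; grind in shift 1; anneal in shift 5; drill in shift 7; bend in shift 3

Checking: grind(shift 1) before polish(shift 5); grind(shift 1) before anneal(shift 5); bend(shift 3) before bore(shift 7); polish(shift 5) before drill(shift 7); drill = bore = shift 7; polish = anneal = shift 5; bend=shift 3 in [shift 3,shift 3]; polish=shift 5 in [shift 5,shift 6]; drill=shift 7 in [shift 6,shift 7]; grind=shift 1 in [shift 1,shift 5]; anneal=shift 5 in [shift 4,shift 8]; bore=shift 7 in [shift 7,shift 7].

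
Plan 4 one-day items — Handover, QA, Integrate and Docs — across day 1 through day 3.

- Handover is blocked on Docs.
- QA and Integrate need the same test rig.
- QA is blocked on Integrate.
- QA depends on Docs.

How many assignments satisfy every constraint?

8

Splitting on Handover: it can be day 2 (3), day 3 (5). Listing each branch's schedules as (QA, Integrate, Docs) by day number:
Handover=day 2: (2,1,1) (3,1,1) (3,2,1) — 3.
Handover=day 3: (2,1,1) (3,1,1) (3,1,2) (3,2,1) (3,2,2) — 5.
Summing: 3 + 5 = 8.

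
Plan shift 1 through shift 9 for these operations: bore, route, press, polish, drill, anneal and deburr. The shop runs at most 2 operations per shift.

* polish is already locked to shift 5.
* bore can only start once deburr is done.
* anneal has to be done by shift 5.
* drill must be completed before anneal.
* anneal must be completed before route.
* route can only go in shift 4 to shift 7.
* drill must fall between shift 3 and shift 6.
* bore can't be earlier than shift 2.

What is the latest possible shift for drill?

shift 4

Drill is available from shift 3; drill's own window allows nothing later than shift 6; downstream work caps drill at shift 4.
drill at shift 4 is achievable: polish in shift 5; bore in shift 2; anneal in shift 5; press in shift 1; deburr in shift 1; drill in shift 4; route in shift 6.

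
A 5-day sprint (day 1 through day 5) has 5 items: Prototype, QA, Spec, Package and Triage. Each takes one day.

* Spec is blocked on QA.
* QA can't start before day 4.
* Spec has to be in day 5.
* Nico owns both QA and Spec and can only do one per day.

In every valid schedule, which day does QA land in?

day 4

QA's window is day 4–day 5.
Spec is fixed at day 5, and QA can't share a day with Spec.
So QA must be day 4.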